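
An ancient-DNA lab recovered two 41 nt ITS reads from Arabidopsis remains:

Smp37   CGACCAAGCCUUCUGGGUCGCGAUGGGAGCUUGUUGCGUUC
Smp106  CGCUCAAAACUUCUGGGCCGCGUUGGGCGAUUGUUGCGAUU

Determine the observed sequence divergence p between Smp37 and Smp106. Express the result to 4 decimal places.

0.2439

Mismatches occur at site 3 (A→C), site 4 (C→U), site 8 (G→A), site 9 (C→A), site 18 (U→C), site 23 (A→U), site 28 (A→C), site 30 (C→A), site 39 (U→A), site 41 (C→U).
There are 10 differences over 41 sites, so p = 10/41 = 0.2439.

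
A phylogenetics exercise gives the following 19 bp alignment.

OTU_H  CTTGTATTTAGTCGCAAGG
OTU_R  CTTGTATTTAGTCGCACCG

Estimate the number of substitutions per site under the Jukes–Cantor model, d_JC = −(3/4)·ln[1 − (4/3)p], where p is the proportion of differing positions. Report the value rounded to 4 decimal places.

0.1134

Differing sites — 17:A/C; 18:G/C.
p = 2/19 = 0.105263.
d = −0.75 · ln(1 − (4/3)·0.105263) = −0.75 · ln(0.859649) = −0.75 · (-0.151231) = 0.1134.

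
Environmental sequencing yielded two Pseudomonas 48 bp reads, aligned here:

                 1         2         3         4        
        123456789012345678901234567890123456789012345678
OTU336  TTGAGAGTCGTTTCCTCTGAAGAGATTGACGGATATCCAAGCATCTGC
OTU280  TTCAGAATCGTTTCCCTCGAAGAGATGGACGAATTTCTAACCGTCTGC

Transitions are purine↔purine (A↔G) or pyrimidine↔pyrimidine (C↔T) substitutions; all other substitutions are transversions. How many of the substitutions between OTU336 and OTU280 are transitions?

7

Mismatches occur at site 3 (G→C, transversion), site 7 (G→A, transition), site 16 (T→C, transition), site 17 (C→T, transition), site 18 (T→C, transition), site 27 (T→G, transversion), site 32 (G→A, transition), site 35 (A→T, transversion), site 38 (C→T, transition), site 41 (G→C, transversion), site 43 (A→G, transition).
Of the 11 differences, 7 transitions and 4 transversions, so the answer is 7.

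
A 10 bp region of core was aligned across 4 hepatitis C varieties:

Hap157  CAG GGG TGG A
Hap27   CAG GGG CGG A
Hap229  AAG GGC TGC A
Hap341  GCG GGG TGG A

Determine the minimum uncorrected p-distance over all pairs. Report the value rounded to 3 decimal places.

0.100

Pairwise Hamming distances:
  Hap157 vs Hap27: 1
  Hap157 vs Hap229: 3
  Hap157 vs Hap341: 2
  Hap27 vs Hap229: 4
  Hap27 vs Hap341: 3
  Hap229 vs Hap341: 4
The smallest is 1 mismatch, between Hap157 and Hap27; p = 1/10 = 0.100.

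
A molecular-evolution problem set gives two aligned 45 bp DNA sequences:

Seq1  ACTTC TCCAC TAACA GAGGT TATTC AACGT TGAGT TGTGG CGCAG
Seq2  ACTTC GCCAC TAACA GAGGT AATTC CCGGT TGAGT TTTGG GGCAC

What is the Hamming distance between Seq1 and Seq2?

8

Differing sites — 6:T/G; 21:T/A; 26:A/C; 27:A/C; 28:C/G; 37:G/T; 41:C/G; 45:G/C.
That gives 8 mismatches out of 45 aligned sites, so the Hamming distance is 8.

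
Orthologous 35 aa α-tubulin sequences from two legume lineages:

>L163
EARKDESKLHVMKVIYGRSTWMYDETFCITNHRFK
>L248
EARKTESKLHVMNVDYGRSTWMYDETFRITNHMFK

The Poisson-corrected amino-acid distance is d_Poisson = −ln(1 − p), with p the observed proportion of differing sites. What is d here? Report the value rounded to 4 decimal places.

Mismatches occur at site 5 (D→T), site 13 (K→N), site 15 (I→D), site 28 (C→R), site 33 (R→M).
p = 5/35 = 0.142857.
d = −ln(1 − 0.142857) = −ln(0.857143) = 0.1542.

0.1542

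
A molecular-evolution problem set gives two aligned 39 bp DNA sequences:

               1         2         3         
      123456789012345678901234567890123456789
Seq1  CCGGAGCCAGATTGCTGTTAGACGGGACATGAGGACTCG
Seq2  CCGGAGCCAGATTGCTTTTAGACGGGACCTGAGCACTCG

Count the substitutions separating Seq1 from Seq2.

Mismatches occur at site 17 (G↔T), site 29 (A↔C), site 34 (G↔C).
That gives 3 mismatches out of 39 aligned sites, so the Hamming distance is 3.

3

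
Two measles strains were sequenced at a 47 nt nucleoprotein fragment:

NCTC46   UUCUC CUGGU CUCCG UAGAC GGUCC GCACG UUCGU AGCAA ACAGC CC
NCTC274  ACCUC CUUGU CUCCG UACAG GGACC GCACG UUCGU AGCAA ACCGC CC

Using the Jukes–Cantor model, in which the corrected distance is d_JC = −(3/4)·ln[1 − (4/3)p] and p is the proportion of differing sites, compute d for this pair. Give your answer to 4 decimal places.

0.1660

Mismatches occur at site 1 (U→A), site 2 (U→C), site 8 (G→U), site 18 (G→C), site 20 (C→G), site 23 (U→A), site 43 (A→C).
p = 7/47 = 0.148936.
d = −0.75 · ln(1 − (4/3)·0.148936) = −0.75 · ln(0.801419) = −0.75 · (-0.221371) = 0.1660.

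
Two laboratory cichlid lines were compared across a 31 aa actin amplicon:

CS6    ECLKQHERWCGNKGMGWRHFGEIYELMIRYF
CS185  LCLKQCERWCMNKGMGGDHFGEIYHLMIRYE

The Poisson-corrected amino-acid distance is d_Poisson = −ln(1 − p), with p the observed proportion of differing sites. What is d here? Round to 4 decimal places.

Differing sites — 1:E/L; 6:H/C; 11:G/M; 17:W/G; 18:R/D; 25:E/H; 31:F/E.
p = 7/31 = 0.225806.
d = −ln(1 − 0.225806) = −ln(0.774194) = 0.2559.

0.2559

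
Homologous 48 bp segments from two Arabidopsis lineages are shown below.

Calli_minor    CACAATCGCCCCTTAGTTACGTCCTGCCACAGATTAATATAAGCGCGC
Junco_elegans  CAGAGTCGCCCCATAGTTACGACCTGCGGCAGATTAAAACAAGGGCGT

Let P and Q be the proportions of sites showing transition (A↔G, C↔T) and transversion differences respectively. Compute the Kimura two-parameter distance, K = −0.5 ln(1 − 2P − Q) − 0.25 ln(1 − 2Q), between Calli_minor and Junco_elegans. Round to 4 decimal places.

0.2443

Differing sites — 3:C/G (Tv); 5:A/G (Ti); 13:T/A (Tv); 22:T/A (Tv); 28:C/G (Tv); 29:A/G (Ti); 38:T/A (Tv); 40:T/C (Ti); 44:C/G (Tv); 48:C/T (Ti).
Of the 10 differences, 4 transitions and 6 transversions over 48 sites: P = 4/48 = 0.083333, Q = 6/48 = 0.125000.
d = −0.5·ln(0.708334) − 0.25·ln(0.750000) = −0.5·(-0.344840) − 0.25·(-0.287682) = 0.2443.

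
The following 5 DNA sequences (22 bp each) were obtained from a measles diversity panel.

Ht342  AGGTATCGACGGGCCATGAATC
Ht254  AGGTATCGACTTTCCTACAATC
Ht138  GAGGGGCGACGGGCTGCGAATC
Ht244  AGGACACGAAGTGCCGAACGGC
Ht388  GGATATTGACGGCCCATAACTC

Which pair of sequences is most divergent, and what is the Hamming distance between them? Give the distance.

Pairwise Hamming distances:
  Ht342 vs Ht254: 6
  Ht342 vs Ht138: 8
  Ht342 vs Ht244: 11
  Ht342 vs Ht388: 6
  Ht254 vs Ht138: 12
  Ht254 vs Ht244: 11
  Ht254 vs Ht388: 10
  Ht138 vs Ht244: 13
  Ht138 vs Ht388: 12
  Ht244 vs Ht388: 14
The largest is 14, between Ht244 and Ht388.

14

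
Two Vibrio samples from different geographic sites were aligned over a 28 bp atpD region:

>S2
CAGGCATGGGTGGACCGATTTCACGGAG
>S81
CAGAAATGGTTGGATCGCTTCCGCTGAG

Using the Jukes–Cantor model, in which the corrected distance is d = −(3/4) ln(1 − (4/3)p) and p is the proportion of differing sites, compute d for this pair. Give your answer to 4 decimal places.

Mismatches occur at site 4 (G/A), site 5 (C/A), site 10 (G/T), site 15 (C/T), site 18 (A/C), site 21 (T/C), site 23 (A/G), site 25 (G/T).
p = 8/28 = 0.285714.
d = −0.75 · ln(1 − (4/3)·0.285714) = −0.75 · ln(0.619048) = −0.75 · (-0.479572) = 0.3597.

0.3597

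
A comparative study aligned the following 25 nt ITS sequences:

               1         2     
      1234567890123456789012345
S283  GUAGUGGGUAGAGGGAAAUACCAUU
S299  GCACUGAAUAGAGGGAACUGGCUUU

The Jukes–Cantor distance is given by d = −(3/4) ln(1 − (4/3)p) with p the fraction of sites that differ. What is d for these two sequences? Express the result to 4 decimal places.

Mismatches occur at site 2 (U→C), site 4 (G→C), site 7 (G→A), site 8 (G→A), site 18 (A→C), site 20 (A→G), site 21 (C→G), site 23 (A→U).
p = 8/25 = 0.320000.
d = −0.75 · ln(1 − (4/3)·0.320000) = −0.75 · ln(0.573333) = −0.75 · (-0.556289) = 0.4172.

0.4172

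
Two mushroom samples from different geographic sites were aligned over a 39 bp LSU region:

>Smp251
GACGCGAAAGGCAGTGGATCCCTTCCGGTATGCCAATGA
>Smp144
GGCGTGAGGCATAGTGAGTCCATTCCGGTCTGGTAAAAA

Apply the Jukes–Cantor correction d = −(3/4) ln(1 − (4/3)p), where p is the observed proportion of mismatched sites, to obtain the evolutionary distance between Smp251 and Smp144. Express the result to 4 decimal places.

The sequences differ at positions 2 (A/G), 5 (C/T), 8 (A/G), 9 (A/G), 10 (G/C), 11 (G/A), 12 (C/T), 17 (G/A), 18 (A/G), 22 (C/A), 30 (A/C), 33 (C/G), 34 (C/T), 37 (T/A), 38 (G/A).
p = 15/39 = 0.384615.
d = −0.75 · ln(1 − (4/3)·0.384615) = −0.75 · ln(0.487180) = −0.75 · (-0.719122) = 0.5393.

0.5393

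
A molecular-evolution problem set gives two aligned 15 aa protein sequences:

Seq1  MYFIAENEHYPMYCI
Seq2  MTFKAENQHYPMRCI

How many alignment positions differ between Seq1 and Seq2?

4

The sequences differ at positions 2 (Y/T), 4 (I/K), 8 (E/Q), 13 (Y/R).
That gives 4 mismatches out of 15 aligned sites, so the Hamming distance is 4.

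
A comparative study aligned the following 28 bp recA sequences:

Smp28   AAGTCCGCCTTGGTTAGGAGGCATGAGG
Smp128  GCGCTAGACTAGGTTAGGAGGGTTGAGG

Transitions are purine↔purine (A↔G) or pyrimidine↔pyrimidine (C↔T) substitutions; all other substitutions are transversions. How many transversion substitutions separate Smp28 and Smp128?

6

Mismatches occur at site 1 (A→G, transition), site 2 (A→C, transversion), site 4 (T→C, transition), site 5 (C→T, transition), site 6 (C→A, transversion), site 8 (C→A, transversion), site 11 (T→A, transversion), site 22 (C→G, transversion), site 23 (A→T, transversion).
Of the 9 differences, 3 transitions and 6 transversions, so the answer is 6.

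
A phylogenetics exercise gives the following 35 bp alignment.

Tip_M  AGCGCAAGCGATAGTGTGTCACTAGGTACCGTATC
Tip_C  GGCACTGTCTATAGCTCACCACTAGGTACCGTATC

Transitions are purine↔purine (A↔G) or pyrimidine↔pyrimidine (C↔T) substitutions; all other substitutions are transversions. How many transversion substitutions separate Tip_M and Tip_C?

4

Differing sites — 1:A/G (Ti); 4:G/A (Ti); 6:A/T (Tv); 7:A/G (Ti); 8:G/T (Tv); 10:G/T (Tv); 15:T/C (Ti); 16:G/T (Tv); 17:T/C (Ti); 18:G/A (Ti); 19:T/C (Ti).
Of the 11 differences, 7 transitions and 4 transversions, so the answer is 4.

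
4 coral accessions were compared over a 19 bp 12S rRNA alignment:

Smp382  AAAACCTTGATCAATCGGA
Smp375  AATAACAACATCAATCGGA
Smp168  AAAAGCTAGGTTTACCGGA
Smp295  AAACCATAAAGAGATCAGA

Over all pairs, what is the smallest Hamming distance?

5

Pairwise Hamming distances:
  Smp382 vs Smp375: 5
  Smp382 vs Smp168: 6
  Smp382 vs Smp295: 8
  Smp375 vs Smp168: 8
  Smp375 vs Smp295: 10
  Smp168 vs Smp295: 10
The smallest is 5, between Smp382 and Smp375.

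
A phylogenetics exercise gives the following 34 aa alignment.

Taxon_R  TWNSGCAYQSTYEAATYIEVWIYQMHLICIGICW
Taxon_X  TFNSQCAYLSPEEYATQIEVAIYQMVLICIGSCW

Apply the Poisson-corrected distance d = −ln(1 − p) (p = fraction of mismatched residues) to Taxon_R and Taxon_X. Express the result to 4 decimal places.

0.3483

Mismatches occur at site 2 (W↔F), site 5 (G↔Q), site 9 (Q↔L), site 11 (T↔P), site 12 (Y↔E), site 14 (A↔Y), site 17 (Y↔Q), site 21 (W↔A), site 26 (H↔V), site 32 (I↔S).
p = 10/34 = 0.294118.
d = −ln(1 − 0.294118) = −ln(0.705882) = 0.3483.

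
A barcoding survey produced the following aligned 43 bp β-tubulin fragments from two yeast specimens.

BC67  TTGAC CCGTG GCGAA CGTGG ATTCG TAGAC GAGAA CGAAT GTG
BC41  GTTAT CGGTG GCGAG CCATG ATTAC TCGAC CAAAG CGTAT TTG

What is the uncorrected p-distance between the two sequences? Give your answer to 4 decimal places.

Mismatches occur at site 1 (T→G), site 3 (G→T), site 5 (C→T), site 7 (C→G), site 15 (A→G), site 17 (G→C), site 18 (T→A), site 19 (G→T), site 24 (C→A), site 25 (G→C), site 27 (A→C), site 31 (G→C), site 33 (G→A), site 35 (A→G), site 38 (A→T), site 41 (G→T).
There are 16 differences over 43 sites, so p = 16/43 = 0.3721.

0.3721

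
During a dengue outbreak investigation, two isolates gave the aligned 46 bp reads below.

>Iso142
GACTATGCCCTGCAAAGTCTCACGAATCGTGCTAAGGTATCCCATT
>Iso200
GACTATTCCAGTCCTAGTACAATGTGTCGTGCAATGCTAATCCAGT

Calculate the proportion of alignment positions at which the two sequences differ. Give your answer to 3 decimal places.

0.391

Differing sites — 7:G/T; 10:C/A; 11:T/G; 12:G/T; 14:A/C; 15:A/T; 19:C/A; 20:T/C; 21:C/A; 23:C/T; 25:A/T; 26:A/G; 33:T/A; 35:A/T; 37:G/C; 40:T/A; 41:C/T; 45:T/G.
There are 18 differences over 46 sites, so p = 18/46 = 0.391.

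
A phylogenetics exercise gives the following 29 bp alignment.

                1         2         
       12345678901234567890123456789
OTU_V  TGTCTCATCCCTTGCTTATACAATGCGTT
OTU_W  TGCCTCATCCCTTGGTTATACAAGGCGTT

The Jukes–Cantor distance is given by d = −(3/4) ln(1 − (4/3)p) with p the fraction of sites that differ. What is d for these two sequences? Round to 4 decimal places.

Differing sites — 3:T/C; 15:C/G; 24:T/G.
p = 3/29 = 0.103448.
d = −0.75 · ln(1 − (4/3)·0.103448) = −0.75 · ln(0.862069) = −0.75 · (-0.148420) = 0.1113.

0.1113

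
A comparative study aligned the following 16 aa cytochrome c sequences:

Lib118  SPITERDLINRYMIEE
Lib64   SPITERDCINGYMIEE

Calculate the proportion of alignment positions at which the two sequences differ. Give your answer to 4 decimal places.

0.1250

Differing sites — 8:L/C; 11:R/G.
There are 2 differences over 16 sites, so p = 2/16 = 0.1250.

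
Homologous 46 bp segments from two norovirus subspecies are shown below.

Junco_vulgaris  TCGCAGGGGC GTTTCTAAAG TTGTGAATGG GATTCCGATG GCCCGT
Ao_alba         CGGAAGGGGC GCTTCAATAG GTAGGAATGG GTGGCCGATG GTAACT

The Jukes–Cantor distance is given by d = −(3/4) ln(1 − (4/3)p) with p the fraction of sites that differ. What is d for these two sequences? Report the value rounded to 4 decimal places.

Mismatches occur at site 1 (T/C), site 2 (C/G), site 4 (C/A), site 12 (T/C), site 16 (T/A), site 18 (A/T), site 21 (T/G), site 23 (G/A), site 24 (T/G), site 32 (A/T), site 33 (T/G), site 34 (T/G), site 42 (C/T), site 43 (C/A), site 44 (C/A), site 45 (G/C).
p = 16/46 = 0.347826.
d = −0.75 · ln(1 − (4/3)·0.347826) = −0.75 · ln(0.536232) = −0.75 · (-0.623188) = 0.4674.

0.4674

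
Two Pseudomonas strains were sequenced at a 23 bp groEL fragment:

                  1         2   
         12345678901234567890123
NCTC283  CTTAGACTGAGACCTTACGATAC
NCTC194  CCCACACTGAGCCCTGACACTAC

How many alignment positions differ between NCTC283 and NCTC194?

7

Mismatches occur at site 2 (T↔C), site 3 (T↔C), site 5 (G↔C), site 12 (A↔C), site 16 (T↔G), site 19 (G↔A), site 20 (A↔C).
That gives 7 mismatches out of 23 aligned sites, so the Hamming distance is 7.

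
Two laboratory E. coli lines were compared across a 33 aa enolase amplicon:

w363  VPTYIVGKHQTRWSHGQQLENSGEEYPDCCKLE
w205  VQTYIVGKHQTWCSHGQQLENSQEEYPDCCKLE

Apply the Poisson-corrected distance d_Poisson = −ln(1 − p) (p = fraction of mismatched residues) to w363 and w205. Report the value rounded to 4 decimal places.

0.1292

The sequences differ at positions 2 (P/Q), 12 (R/W), 13 (W/C), 23 (G/Q).
p = 4/33 = 0.121212.
d = −ln(1 − 0.121212) = −ln(0.878788) = 0.1292.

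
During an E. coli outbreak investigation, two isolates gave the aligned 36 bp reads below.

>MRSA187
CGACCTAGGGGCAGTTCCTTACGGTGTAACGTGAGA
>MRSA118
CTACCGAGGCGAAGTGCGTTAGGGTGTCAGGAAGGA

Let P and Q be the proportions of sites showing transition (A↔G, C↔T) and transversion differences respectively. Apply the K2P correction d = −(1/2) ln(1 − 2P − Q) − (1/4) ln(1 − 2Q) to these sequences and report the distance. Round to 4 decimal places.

0.4490

Differing sites — 2:G/T (Tv); 6:T/G (Tv); 10:G/C (Tv); 12:C/A (Tv); 16:T/G (Tv); 18:C/G (Tv); 22:C/G (Tv); 28:A/C (Tv); 30:C/G (Tv); 32:T/A (Tv); 33:G/A (Ti); 34:A/G (Ti).
Of the 12 differences, 2 transitions and 10 transversions over 36 sites: P = 2/36 = 0.055556, Q = 10/36 = 0.277778.
d = −0.5·ln(0.611110) − 0.25·ln(0.444444) = −0.5·(-0.492478) − 0.25·(-0.810931) = 0.4490.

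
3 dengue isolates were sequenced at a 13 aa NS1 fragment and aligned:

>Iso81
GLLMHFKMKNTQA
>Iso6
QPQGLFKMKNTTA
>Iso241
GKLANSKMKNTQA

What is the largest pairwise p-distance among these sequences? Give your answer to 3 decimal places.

Pairwise Hamming distances:
  Iso81 vs Iso6: 6
  Iso81 vs Iso241: 4
  Iso6 vs Iso241: 7
The largest is 7 mismatches, between Iso6 and Iso241; p = 7/13 = 0.538.

0.538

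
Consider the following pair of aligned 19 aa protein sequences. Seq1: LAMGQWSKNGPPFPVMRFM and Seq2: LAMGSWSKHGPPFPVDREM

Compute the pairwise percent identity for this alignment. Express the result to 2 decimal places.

78.95%

The sequences differ at positions 5 (Q/S), 9 (N/H), 16 (M/D), 18 (F/E).
15 of the 19 sites match, so the percent identity is 15/19 × 100 = 78.95%.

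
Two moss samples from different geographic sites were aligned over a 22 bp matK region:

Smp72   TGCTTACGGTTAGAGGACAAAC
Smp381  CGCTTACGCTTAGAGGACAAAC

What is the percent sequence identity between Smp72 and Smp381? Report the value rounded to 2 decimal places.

90.91%

Mismatches occur at site 1 (T/C), site 9 (G/C).
20 of the 22 sites match, so the percent identity is 20/22 × 100 = 90.91%.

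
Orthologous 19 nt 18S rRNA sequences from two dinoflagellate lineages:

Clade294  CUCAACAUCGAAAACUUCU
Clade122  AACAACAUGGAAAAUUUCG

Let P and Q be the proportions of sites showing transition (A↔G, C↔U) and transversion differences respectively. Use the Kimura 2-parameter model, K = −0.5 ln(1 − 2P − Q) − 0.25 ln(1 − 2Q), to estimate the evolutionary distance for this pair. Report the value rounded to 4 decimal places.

Mismatches occur at site 1 (C↔A, transversion), site 2 (U↔A, transversion), site 9 (C↔G, transversion), site 15 (C↔U, transition), site 19 (U↔G, transversion).
Of the 5 differences, 1 transition and 4 transversions over 19 sites: P = 1/19 = 0.052632, Q = 4/19 = 0.210526.
d = −0.5·ln(0.684210) − 0.25·ln(0.578948) = −0.5·(-0.379490) − 0.25·(-0.546543) = 0.3264.

0.3264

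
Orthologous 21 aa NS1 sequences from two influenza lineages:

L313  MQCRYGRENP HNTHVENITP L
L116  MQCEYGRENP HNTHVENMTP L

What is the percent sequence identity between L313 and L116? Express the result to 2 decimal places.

90.48%

Mismatches occur at site 4 (R↔E), site 18 (I↔M).
19 of the 21 sites match, so the percent identity is 19/21 × 100 = 90.48%.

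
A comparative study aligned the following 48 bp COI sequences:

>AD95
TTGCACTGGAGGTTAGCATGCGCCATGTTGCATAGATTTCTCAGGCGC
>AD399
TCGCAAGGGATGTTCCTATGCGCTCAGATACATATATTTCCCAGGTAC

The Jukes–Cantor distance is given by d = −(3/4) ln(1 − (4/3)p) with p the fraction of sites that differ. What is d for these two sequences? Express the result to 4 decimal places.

Mismatches occur at site 2 (T/C), site 6 (C/A), site 7 (T/G), site 11 (G/T), site 15 (A/C), site 16 (G/C), site 17 (C/T), site 24 (C/T), site 25 (A/C), site 26 (T/A), site 28 (T/A), site 30 (G/A), site 35 (G/T), site 41 (T/C), site 46 (C/T), site 47 (G/A).
p = 16/48 = 0.333333.
d = −0.75 · ln(1 − (4/3)·0.333333) = −0.75 · ln(0.555556) = −0.75 · (-0.587786) = 0.4408.

0.4408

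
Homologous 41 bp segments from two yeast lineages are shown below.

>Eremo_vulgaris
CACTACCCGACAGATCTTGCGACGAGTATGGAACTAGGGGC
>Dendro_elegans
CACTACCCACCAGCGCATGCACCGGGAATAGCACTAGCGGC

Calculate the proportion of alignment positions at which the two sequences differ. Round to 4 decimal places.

0.2927

Mismatches occur at site 9 (G→A), site 10 (A→C), site 14 (A→C), site 15 (T→G), site 17 (T→A), site 21 (G→A), site 22 (A→C), site 25 (A→G), site 27 (T→A), site 30 (G→A), site 32 (A→C), site 38 (G→C).
There are 12 differences over 41 sites, so p = 12/41 = 0.2927.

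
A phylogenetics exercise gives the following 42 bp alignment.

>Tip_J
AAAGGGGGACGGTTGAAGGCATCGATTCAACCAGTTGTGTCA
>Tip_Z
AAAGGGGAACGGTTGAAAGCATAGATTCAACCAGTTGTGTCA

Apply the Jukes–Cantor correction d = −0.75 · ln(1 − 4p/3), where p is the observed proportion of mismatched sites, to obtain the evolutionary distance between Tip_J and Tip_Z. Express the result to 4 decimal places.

Mismatches occur at site 8 (G→A), site 18 (G→A), site 23 (C→A).
p = 3/42 = 0.071429.
d = −0.75 · ln(1 − (4/3)·0.071429) = −0.75 · ln(0.904761) = −0.75 · (-0.100084) = 0.0751.

0.0751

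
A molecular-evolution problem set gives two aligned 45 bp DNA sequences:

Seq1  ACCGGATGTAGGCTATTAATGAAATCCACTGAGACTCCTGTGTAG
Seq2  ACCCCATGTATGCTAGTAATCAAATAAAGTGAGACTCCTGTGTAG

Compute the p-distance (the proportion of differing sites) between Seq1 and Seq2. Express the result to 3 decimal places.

0.178

The sequences differ at positions 4 (G/C), 5 (G/C), 11 (G/T), 16 (T/G), 21 (G/C), 26 (C/A), 27 (C/A), 29 (C/G).
There are 8 differences over 45 sites, so p = 8/45 = 0.178.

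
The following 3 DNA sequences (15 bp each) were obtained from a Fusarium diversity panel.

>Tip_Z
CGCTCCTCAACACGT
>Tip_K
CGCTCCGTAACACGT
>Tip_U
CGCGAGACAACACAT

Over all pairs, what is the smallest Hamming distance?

2

Pairwise Hamming distances:
  Tip_Z vs Tip_K: 2
  Tip_Z vs Tip_U: 5
  Tip_K vs Tip_U: 6
The smallest is 2, between Tip_Z and Tip_K.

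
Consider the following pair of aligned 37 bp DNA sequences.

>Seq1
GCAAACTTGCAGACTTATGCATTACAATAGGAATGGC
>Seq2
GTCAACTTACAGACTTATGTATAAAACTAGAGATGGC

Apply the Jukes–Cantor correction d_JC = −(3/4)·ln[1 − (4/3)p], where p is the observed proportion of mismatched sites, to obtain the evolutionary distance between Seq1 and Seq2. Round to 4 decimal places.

Differing sites — 2:C/T; 3:A/C; 9:G/A; 20:C/T; 23:T/A; 25:C/A; 27:A/C; 31:G/A; 32:A/G.
p = 9/37 = 0.243243.
d = −0.75 · ln(1 − (4/3)·0.243243) = −0.75 · ln(0.675676) = −0.75 · (-0.392042) = 0.2940.

0.2940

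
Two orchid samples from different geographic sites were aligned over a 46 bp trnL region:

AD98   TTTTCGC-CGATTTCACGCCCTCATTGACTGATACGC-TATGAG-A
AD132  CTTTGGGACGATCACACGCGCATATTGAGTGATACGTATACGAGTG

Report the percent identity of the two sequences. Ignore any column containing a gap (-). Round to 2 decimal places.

Excluding the 3 gap columns leaves 43 comparable sites.
Differing sites — 1:T/C; 5:C/G; 7:C/G; 13:T/C; 14:T/A; 20:C/G; 22:T/A; 23:C/T; 29:C/G; 37:C/T; 41:T/C; 46:A/G.
31 of the 43 comparable sites match, so the percent identity is 31/43 × 100 = 72.09%.

72.09%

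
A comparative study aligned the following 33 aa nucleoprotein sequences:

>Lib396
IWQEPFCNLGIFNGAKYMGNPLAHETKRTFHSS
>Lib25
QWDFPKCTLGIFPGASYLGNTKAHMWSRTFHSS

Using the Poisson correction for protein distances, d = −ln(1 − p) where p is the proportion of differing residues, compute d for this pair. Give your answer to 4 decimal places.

Differing sites — 1:I/Q; 3:Q/D; 4:E/F; 6:F/K; 8:N/T; 13:N/P; 16:K/S; 18:M/L; 21:P/T; 22:L/K; 25:E/M; 26:T/W; 27:K/S.
p = 13/33 = 0.393939.
d = −ln(1 − 0.393939) = −ln(0.606061) = 0.5008.

0.5008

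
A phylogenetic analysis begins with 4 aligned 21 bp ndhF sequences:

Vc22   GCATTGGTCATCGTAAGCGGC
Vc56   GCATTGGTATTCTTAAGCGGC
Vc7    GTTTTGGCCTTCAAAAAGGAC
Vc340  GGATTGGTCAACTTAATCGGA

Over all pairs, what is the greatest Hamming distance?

Pairwise Hamming distances:
  Vc22 vs Vc56: 3
  Vc22 vs Vc7: 9
  Vc22 vs Vc340: 5
  Vc56 vs Vc7: 9
  Vc56 vs Vc340: 6
  Vc7 vs Vc340: 11
The largest is 11, between Vc7 and Vc340.

11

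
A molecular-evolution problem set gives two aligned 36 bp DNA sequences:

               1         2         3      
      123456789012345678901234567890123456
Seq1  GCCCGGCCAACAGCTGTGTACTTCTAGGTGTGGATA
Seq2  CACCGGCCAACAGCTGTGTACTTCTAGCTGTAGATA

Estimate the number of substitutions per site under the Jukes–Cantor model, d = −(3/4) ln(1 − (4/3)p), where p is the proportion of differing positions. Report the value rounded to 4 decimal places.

Mismatches occur at site 1 (G↔C), site 2 (C↔A), site 28 (G↔C), site 32 (G↔A).
p = 4/36 = 0.111111.
d = −0.75 · ln(1 − (4/3)·0.111111) = −0.75 · ln(0.851852) = −0.75 · (-0.160342) = 0.1203.

0.1203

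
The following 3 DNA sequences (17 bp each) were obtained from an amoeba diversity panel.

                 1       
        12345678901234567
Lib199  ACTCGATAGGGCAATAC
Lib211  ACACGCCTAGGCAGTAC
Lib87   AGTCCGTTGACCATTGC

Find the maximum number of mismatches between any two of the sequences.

Pairwise Hamming distances:
  Lib199 vs Lib211: 6
  Lib199 vs Lib87: 8
  Lib211 vs Lib87: 10
The largest is 10, between Lib211 and Lib87.

10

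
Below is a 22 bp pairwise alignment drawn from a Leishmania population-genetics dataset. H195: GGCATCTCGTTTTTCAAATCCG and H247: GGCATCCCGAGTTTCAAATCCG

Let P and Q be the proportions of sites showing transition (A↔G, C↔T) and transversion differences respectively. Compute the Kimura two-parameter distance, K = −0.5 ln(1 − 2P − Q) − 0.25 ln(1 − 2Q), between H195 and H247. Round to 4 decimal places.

Mismatches occur at site 7 (T→C, transition), site 10 (T→A, transversion), site 11 (T→G, transversion).
Of the 3 differences, 1 transition and 2 transversions over 22 sites: P = 1/22 = 0.045455, Q = 2/22 = 0.090909.
d = −0.5·ln(0.818181) − 0.25·ln(0.818182) = −0.5·(-0.200672) − 0.25·(-0.200670) = 0.1505.

0.1505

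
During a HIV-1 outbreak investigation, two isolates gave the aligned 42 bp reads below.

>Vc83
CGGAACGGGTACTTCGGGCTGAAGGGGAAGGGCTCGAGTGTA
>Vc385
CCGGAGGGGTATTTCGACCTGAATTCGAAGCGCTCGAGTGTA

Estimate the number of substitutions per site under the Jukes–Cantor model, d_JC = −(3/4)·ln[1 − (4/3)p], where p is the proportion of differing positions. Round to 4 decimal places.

Mismatches occur at site 2 (G↔C), site 4 (A↔G), site 6 (C↔G), site 12 (C↔T), site 17 (G↔A), site 18 (G↔C), site 24 (G↔T), site 25 (G↔T), site 26 (G↔C), site 31 (G↔C).
p = 10/42 = 0.238095.
d = −0.75 · ln(1 − (4/3)·0.238095) = −0.75 · ln(0.682540) = −0.75 · (-0.381934) = 0.2865.

0.2865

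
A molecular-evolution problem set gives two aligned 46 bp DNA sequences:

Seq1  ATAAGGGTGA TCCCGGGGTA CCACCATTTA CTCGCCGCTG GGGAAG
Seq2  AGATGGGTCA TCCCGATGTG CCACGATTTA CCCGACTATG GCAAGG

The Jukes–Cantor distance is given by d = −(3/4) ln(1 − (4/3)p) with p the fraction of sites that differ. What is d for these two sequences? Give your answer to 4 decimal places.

Mismatches occur at site 2 (T→G), site 4 (A→T), site 9 (G→C), site 16 (G→A), site 17 (G→T), site 20 (A→G), site 25 (C→G), site 32 (T→C), site 35 (C→A), site 37 (G→T), site 38 (C→A), site 42 (G→C), site 43 (G→A), site 45 (A→G).
p = 14/46 = 0.304348.
d = −0.75 · ln(1 − (4/3)·0.304348) = −0.75 · ln(0.594203) = −0.75 · (-0.520534) = 0.3904.

0.3904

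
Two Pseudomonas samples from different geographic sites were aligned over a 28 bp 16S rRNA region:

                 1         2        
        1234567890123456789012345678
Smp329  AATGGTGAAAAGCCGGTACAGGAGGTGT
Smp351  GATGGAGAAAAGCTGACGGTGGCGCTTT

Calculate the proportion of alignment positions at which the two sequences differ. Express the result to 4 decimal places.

The sequences differ at positions 1 (A/G), 6 (T/A), 14 (C/T), 16 (G/A), 17 (T/C), 18 (A/G), 19 (C/G), 20 (A/T), 23 (A/C), 25 (G/C), 27 (G/T).
There are 11 differences over 28 sites, so p = 11/28 = 0.3929.

0.3929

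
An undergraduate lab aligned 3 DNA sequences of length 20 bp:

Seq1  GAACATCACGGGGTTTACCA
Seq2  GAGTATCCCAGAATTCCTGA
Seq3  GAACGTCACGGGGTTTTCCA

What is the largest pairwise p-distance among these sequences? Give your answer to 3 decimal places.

Pairwise Hamming distances:
  Seq1 vs Seq2: 10
  Seq1 vs Seq3: 2
  Seq2 vs Seq3: 11
The largest is 11 mismatches, between Seq2 and Seq3; p = 11/20 = 0.550.

0.550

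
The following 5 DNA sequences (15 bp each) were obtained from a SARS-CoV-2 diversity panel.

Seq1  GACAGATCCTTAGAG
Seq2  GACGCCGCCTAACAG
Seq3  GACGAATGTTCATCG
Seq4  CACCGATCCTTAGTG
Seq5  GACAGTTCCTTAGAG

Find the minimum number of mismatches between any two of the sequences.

1

Pairwise Hamming distances:
  Seq1 vs Seq2: 6
  Seq1 vs Seq3: 7
  Seq1 vs Seq4: 3
  Seq1 vs Seq5: 1
  Seq2 vs Seq3: 8
  Seq2 vs Seq4: 8
  Seq2 vs Seq5: 6
  Seq3 vs Seq4: 8
  Seq3 vs Seq5: 8
  Seq4 vs Seq5: 4
The smallest is 1, between Seq1 and Seq5.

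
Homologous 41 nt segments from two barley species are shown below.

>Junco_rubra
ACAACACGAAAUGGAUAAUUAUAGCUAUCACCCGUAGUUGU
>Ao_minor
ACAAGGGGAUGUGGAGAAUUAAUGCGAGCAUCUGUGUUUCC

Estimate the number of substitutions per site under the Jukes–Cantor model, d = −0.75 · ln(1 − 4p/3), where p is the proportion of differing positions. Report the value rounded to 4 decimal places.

0.5510

Differing sites — 5:C/G; 6:A/G; 7:C/G; 10:A/U; 11:A/G; 16:U/G; 22:U/A; 23:A/U; 26:U/G; 28:U/G; 31:C/U; 33:C/U; 36:A/G; 37:G/U; 40:G/C; 41:U/C.
p = 16/41 = 0.390244.
d = −0.75 · ln(1 − (4/3)·0.390244) = −0.75 · ln(0.479675) = −0.75 · (-0.734646) = 0.5510.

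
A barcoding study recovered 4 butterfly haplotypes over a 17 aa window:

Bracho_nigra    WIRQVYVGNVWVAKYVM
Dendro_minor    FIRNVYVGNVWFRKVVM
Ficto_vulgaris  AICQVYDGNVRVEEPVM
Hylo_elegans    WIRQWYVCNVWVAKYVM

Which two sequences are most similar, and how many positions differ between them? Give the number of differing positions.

2

Pairwise Hamming distances:
  Bracho_nigra vs Dendro_minor: 5
  Bracho_nigra vs Ficto_vulgaris: 7
  Bracho_nigra vs Hylo_elegans: 2
  Dendro_minor vs Ficto_vulgaris: 9
  Dendro_minor vs Hylo_elegans: 7
  Ficto_vulgaris vs Hylo_elegans: 9
The smallest is 2, between Bracho_nigra and Hylo_elegans.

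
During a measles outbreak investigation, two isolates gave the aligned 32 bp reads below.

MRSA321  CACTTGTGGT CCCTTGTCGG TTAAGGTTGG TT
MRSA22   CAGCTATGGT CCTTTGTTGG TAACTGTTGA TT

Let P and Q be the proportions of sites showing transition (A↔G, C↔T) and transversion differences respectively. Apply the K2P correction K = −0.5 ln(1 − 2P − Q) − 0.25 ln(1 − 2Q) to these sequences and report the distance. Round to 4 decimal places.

The sequences differ at positions 3 (C/G, transversion), 4 (T/C, transition), 6 (G/A, transition), 13 (C/T, transition), 18 (C/T, transition), 22 (T/A, transversion), 24 (A/C, transversion), 25 (G/T, transversion), 30 (G/A, transition).
Of the 9 differences, 5 transitions and 4 transversions over 32 sites: P = 5/32 = 0.156250, Q = 4/32 = 0.125000.
d = −0.5·ln(0.562500) − 0.25·ln(0.750000) = −0.5·(-0.575364) − 0.25·(-0.287682) = 0.3596.

0.3596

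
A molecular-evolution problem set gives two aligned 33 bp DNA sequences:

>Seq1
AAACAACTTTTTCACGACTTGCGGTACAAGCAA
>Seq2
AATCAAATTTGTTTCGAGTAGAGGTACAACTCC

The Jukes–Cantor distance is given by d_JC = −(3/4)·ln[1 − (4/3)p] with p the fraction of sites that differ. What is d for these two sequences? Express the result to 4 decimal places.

0.4975

The sequences differ at positions 3 (A/T), 7 (C/A), 11 (T/G), 13 (C/T), 14 (A/T), 18 (C/G), 20 (T/A), 22 (C/A), 30 (G/C), 31 (C/T), 32 (A/C), 33 (A/C).
p = 12/33 = 0.363636.
d = −0.75 · ln(1 − (4/3)·0.363636) = −0.75 · ln(0.515152) = −0.75 · (-0.663293) = 0.4975.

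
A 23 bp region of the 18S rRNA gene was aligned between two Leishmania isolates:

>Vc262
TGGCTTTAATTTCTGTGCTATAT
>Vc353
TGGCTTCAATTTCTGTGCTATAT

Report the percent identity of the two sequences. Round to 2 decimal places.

Differing sites — 7:T/C.
22 of the 23 sites match, so the percent identity is 22/23 × 100 = 95.65%.

95.65%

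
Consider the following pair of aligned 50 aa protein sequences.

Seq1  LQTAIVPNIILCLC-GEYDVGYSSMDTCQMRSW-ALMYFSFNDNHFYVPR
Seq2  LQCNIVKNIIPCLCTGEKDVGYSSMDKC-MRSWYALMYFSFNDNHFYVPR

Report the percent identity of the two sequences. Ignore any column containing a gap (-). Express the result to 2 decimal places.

Excluding the 3 gap columns leaves 47 comparable sites.
Differing sites — 3:T/C; 4:A/N; 7:P/K; 11:L/P; 18:Y/K; 27:T/K.
41 of the 47 comparable sites match, so the percent identity is 41/47 × 100 = 87.23%.

87.23%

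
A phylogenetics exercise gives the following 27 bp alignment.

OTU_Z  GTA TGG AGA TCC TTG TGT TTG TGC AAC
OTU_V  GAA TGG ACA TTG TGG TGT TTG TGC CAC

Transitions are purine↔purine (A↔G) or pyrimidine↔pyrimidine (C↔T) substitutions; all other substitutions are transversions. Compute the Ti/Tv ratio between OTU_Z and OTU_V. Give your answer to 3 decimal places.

The sequences differ at positions 2 (T/A, transversion), 8 (G/C, transversion), 11 (C/T, transition), 12 (C/G, transversion), 14 (T/G, transversion), 25 (A/C, transversion).
Of the 6 differences, 1 transition and 5 transversions, so Ti/Tv = 1/5 = 0.200.

0.200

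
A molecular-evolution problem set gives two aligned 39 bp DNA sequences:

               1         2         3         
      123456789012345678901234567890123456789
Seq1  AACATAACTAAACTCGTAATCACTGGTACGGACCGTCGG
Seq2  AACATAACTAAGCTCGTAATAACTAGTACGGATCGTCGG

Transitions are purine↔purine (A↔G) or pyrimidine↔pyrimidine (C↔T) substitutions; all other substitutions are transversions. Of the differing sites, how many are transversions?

Differing sites — 12:A/G (Ti); 21:C/A (Tv); 25:G/A (Ti); 33:C/T (Ti).
Of the 4 differences, 3 transitions and 1 transversion, so the answer is 1.

1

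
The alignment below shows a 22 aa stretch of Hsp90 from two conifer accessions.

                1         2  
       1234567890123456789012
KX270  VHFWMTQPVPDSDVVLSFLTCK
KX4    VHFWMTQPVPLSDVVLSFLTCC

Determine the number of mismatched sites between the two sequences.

2

Differing sites — 11:D/L; 22:K/C.
That gives 2 mismatches out of 22 aligned sites, so the Hamming distance is 2.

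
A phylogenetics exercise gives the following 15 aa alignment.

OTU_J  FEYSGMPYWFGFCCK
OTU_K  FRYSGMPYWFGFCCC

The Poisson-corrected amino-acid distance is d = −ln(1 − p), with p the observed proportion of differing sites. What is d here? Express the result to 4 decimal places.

Mismatches occur at site 2 (E/R), site 15 (K/C).
p = 2/15 = 0.133333.
d = −ln(1 − 0.133333) = −ln(0.866667) = 0.1431.

0.1431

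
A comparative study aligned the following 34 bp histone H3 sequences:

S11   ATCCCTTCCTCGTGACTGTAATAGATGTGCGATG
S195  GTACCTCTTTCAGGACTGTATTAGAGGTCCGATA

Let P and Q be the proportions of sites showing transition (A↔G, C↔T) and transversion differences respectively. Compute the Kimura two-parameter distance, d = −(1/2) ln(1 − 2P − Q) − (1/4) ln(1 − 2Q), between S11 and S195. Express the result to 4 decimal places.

0.4337

The sequences differ at positions 1 (A/G, transition), 3 (C/A, transversion), 7 (T/C, transition), 8 (C/T, transition), 9 (C/T, transition), 12 (G/A, transition), 13 (T/G, transversion), 21 (A/T, transversion), 26 (T/G, transversion), 29 (G/C, transversion), 34 (G/A, transition).
Of the 11 differences, 6 transitions and 5 transversions over 34 sites: P = 6/34 = 0.176471, Q = 5/34 = 0.147059.
d = −0.5·ln(0.499999) − 0.25·ln(0.705882) = −0.5·(-0.693149) − 0.25·(-0.348307) = 0.4337.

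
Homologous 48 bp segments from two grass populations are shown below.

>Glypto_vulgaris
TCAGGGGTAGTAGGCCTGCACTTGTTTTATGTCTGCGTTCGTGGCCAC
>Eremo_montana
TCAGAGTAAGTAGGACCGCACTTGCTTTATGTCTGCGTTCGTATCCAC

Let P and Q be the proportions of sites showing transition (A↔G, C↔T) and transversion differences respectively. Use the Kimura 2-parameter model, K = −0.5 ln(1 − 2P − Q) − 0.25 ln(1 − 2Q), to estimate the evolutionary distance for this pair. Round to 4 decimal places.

0.1894

Mismatches occur at site 5 (G→A, transition), site 7 (G→T, transversion), site 8 (T→A, transversion), site 15 (C→A, transversion), site 17 (T→C, transition), site 25 (T→C, transition), site 43 (G→A, transition), site 44 (G→T, transversion).
Of the 8 differences, 4 transitions and 4 transversions over 48 sites: P = 4/48 = 0.083333, Q = 4/48 = 0.083333.
d = −0.5·ln(0.750001) − 0.25·ln(0.833334) = −0.5·(-0.287681) − 0.25·(-0.182321) = 0.1894.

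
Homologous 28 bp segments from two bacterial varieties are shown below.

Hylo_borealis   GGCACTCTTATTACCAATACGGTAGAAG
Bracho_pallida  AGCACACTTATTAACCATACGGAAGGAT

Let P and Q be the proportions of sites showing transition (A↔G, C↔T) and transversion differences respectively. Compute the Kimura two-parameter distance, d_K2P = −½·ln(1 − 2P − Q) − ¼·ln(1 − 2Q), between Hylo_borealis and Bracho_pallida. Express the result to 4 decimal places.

Differing sites — 1:G/A (Ti); 6:T/A (Tv); 14:C/A (Tv); 16:A/C (Tv); 23:T/A (Tv); 26:A/G (Ti); 28:G/T (Tv).
Of the 7 differences, 2 transitions and 5 transversions over 28 sites: P = 2/28 = 0.071429, Q = 5/28 = 0.178571.
d = −0.5·ln(0.678571) − 0.25·ln(0.642858) = −0.5·(-0.387766) − 0.25·(-0.441831) = 0.3043.

0.3043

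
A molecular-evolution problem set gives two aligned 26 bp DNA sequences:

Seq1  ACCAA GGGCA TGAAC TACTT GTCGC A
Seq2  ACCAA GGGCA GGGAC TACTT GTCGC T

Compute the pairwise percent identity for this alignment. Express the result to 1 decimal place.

88.5%

The sequences differ at positions 11 (T/G), 13 (A/G), 26 (A/T).
23 of the 26 sites match, so the percent identity is 23/26 × 100 = 88.5%.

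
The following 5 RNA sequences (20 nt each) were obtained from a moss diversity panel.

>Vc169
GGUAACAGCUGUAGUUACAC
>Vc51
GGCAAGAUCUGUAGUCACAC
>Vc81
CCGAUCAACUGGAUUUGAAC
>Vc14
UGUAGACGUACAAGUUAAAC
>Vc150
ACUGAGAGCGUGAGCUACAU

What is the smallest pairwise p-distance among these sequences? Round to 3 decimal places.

0.200

Pairwise Hamming distances:
  Vc169 vs Vc51: 4
  Vc169 vs Vc81: 9
  Vc169 vs Vc14: 9
  Vc169 vs Vc150: 9
  Vc51 vs Vc81: 11
  Vc51 vs Vc14: 12
  Vc51 vs Vc150: 11
  Vc81 vs Vc14: 13
  Vc81 vs Vc150: 13
  Vc14 vs Vc150: 13
The smallest is 4 mismatches, between Vc169 and Vc51; p = 4/20 = 0.200.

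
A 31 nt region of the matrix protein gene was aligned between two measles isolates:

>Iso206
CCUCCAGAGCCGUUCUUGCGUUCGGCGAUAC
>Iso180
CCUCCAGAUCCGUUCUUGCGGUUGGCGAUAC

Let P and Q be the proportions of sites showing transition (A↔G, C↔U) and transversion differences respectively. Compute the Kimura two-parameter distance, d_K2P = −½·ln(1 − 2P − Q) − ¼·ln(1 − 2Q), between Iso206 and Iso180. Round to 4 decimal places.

0.1036

Mismatches occur at site 9 (G→U, transversion), site 21 (U→G, transversion), site 23 (C→U, transition).
Of the 3 differences, 1 transition and 2 transversions over 31 sites: P = 1/31 = 0.032258, Q = 2/31 = 0.064516.
d = −0.5·ln(0.870968) − 0.25·ln(0.870968) = −0.5·(-0.138150) − 0.25·(-0.138150) = 0.1036.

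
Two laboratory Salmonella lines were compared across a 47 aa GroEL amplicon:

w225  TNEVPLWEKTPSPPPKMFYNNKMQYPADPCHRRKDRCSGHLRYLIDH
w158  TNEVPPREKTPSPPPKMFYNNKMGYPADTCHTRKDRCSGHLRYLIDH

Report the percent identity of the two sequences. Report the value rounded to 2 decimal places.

89.36%

Differing sites — 6:L/P; 7:W/R; 24:Q/G; 29:P/T; 32:R/T.
42 of the 47 sites match, so the percent identity is 42/47 × 100 = 89.36%.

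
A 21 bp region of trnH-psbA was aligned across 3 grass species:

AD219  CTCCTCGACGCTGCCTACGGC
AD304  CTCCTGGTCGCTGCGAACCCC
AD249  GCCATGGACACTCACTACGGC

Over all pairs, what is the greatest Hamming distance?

11

Pairwise Hamming distances:
  AD219 vs AD304: 6
  AD219 vs AD249: 7
  AD304 vs AD249: 11
The largest is 11, between AD304 and AD249.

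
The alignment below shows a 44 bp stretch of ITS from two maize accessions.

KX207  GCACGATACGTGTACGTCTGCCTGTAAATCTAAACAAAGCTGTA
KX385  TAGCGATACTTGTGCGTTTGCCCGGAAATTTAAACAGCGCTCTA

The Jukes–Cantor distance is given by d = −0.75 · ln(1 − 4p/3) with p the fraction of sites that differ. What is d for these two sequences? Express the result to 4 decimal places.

0.3390

Mismatches occur at site 1 (G↔T), site 2 (C↔A), site 3 (A↔G), site 10 (G↔T), site 14 (A↔G), site 18 (C↔T), site 23 (T↔C), site 25 (T↔G), site 30 (C↔T), site 37 (A↔G), site 38 (A↔C), site 42 (G↔C).
p = 12/44 = 0.272727.
d = −0.75 · ln(1 − (4/3)·0.272727) = −0.75 · ln(0.636364) = −0.75 · (-0.451985) = 0.3390.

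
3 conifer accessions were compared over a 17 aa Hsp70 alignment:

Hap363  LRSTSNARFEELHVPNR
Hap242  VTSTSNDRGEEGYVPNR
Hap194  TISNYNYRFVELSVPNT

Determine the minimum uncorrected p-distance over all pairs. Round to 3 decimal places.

Pairwise Hamming distances:
  Hap363 vs Hap242: 6
  Hap363 vs Hap194: 8
  Hap242 vs Hap194: 10
The smallest is 6 mismatches, between Hap363 and Hap242; p = 6/17 = 0.353.

0.353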